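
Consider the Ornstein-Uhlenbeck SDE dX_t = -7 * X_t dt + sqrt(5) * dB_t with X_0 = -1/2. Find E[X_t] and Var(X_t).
E[X_t] = -exp(-7*t)/2; Var(X_t) = 5/14 - 5*exp(-14*t)/14

The OU SDE dX = -theta X dt + sigma dB admits the integrating factor exp(theta t): d(exp(theta t) X_t) = sigma exp(theta t) dB_t. Integrating from 0 to t:
  X_t = x_0 * exp(-theta t) + sigma * int_0^t exp(-theta (t-s)) dB_s.
The Itô integral has mean 0 and (by the Itô isometry) variance sigma^2 * int_0^t exp(-2 theta (t - s)) ds = sigma^2 * (1 - exp(-2 theta t)) / (2 theta).
With theta = 7, sigma = sqrt(5), x_0 = -1/2:
  E[X_t] = -1/2 * exp(-7 t) = -exp(-7*t)/2
  Var(X_t) = (sqrt(5))^2 * (1 - exp(-2*7 t)) / (2 * 7) = 5/14 - 5*exp(-14*t)/14.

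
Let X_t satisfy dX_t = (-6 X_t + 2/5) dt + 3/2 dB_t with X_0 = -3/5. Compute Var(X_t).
Var(X_t) = 3/16 - 3*exp(-12*t)/16

The variance V(t) = Var(X_t) satisfies V'(t) = 2 a V(t) + c^2 with V(0) = 0 (drift coefficient is linear in X, diffusion is constant). With a = -6, c = 3/2, the solution is
  V(t) = (c^2 / (2 a)) * (exp(2 a t) - 1)
       = ((3/2)^2 / (2*(-6))) * (exp((-12) t) - 1)
       = 3/16 - 3*exp(-12*t)/16.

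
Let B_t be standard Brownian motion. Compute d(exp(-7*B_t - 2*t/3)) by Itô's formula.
d(exp(-7*B_t - 2*t/3)) = (143*exp(-7*B_t - 2*t/3)/6) dt + (-7*exp(-7*B_t - 2*t/3)) dB_t

Itô's formula for f(t, x): d f(t, B_t) = (f_t + (1/2) f_xx) dt + f_x dB_t. Compute partials of f(t, x) = exp(-2*t/3 - 7*x):
  f_t(t,x)  = -2*exp(-2*t/3 - 7*x)/3
  f_x(t,x)  = -7*exp(-2*t/3 - 7*x)
  f_xx(t,x) = 49*exp(-2*t/3 - 7*x)
Assemble drift = f_t + (1/2) f_xx = 143*exp(-2*t/3 - 7*x)/6 and diffusion = f_x = -7*exp(-2*t/3 - 7*x). Substituting x = B_t:
  d(exp(-7*B_t - 2*t/3)) = (143*exp(-7*B_t - 2*t/3)/6) dt + (-7*exp(-7*B_t - 2*t/3)) dB_t.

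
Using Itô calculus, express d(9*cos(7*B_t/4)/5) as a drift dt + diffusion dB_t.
d(9*cos(7*B_t/4)/5) = (-441*cos(7*B_t/4)/160) dt + (-63*sin(7*B_t/4)/20) dB_t

Itô's formula for f(B_t) gives d f(B_t) = f'(B_t) dB_t + (1/2) f''(B_t) dt. Compute derivatives of f(x) = 9*cos(7*x/4)/5:
  f'(x)  = -63*sin(7*x/4)/20
  f''(x) = -441*cos(7*x/4)/80
Substitute x = B_t and multiply the f'' term by 1/2:
  drift     = (1/2) * (-441*cos(7*x/4)/80) evaluated at B_t = -441*cos(7*B_t/4)/160
  diffusion = (-63*sin(7*x/4)/20) evaluated at B_t = -63*sin(7*B_t/4)/20
Therefore d(9*cos(7*B_t/4)/5) = (-441*cos(7*B_t/4)/160) dt + (-63*sin(7*B_t/4)/20) dB_t.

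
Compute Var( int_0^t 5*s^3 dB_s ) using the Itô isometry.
Var = 25*t^7/7

The Itô integral of a deterministic integrand f(s) has mean 0 because each increment f(s) * (B_{s+ds} - B_s) has mean 0. By the Itô isometry:
  Var( int_0^t f(s) dB_s ) = E[ (int_0^t f(s) dB_s)^2 ] = int_0^t f(s)^2 ds.
Here f(s) = 5*s^3, so f(s)^2 = 25*s^6. Integrate:
  int_0^t (25*s^6) ds = 25*t^7/7.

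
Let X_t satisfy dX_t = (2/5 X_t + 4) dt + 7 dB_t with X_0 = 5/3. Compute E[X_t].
E[X_t] = 35*exp(2*t/5)/3 - 10

Taking expectations and using E[dB_t] = 0, the mean m(t) = E[X_t] satisfies the ODE m'(t) = a m(t) + b with m(0) = x_0. With a = 2/5, b = 4, x_0 = 5/3, the solution is
  m(t) = x_0 * exp(a t) + (b/a) * (exp(a t) - 1)
       = (5/3) * exp((2/5) t) + (4/(2/5)) * (exp((2/5) t) - 1)
       = 35*exp(2*t/5)/3 - 10.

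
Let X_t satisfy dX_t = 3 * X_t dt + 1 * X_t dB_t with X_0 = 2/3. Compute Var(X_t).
Var(X_t) = 4*(exp(t) - 1)*exp(6*t)/9

For GBM dX = mu X dt + sigma X dB with X_0 = x_0, apply Itô to Y = log X: dY = (mu - sigma^2/2) dt + sigma dB, so Y_t = log(x_0) + (mu - sigma^2/2) t + sigma B_t and hence X_t = x_0 * exp((mu - sigma^2/2) t + sigma B_t).
With mu = 3, sigma = 1, x_0 = 2/3, this gives:
  X_t = 2/3 * exp((5/2) * t + (1) * B_t).
Since sigma*B_t ~ Normal(0, sigma^2 t), E[exp(sigma*B_t)] = exp(sigma^2 t / 2); so E[X_t] = x_0 * exp((mu - sigma^2/2) t) * exp(sigma^2 t / 2) = x_0 * exp(mu t) = 2*exp(3*t)/3.
Var(X_t) = E[X_t^2] - (E[X_t])^2 = x_0^2 * exp(2 mu t) * (exp(sigma^2 t) - 1) = 4*(exp(t) - 1)*exp(6*t)/9.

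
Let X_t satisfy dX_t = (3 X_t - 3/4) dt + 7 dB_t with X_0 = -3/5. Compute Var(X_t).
Var(X_t) = 49*exp(6*t)/6 - 49/6

The variance V(t) = Var(X_t) satisfies V'(t) = 2 a V(t) + c^2 with V(0) = 0 (drift coefficient is linear in X, diffusion is constant). With a = 3, c = 7, the solution is
  V(t) = (c^2 / (2 a)) * (exp(2 a t) - 1)
       = (7^2 / (2*3)) * (exp(6 t) - 1)
       = 49*exp(6*t)/6 - 49/6.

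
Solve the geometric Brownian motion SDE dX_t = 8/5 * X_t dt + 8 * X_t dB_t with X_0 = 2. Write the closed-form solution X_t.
X_t = 2 * exp((-152/5) * t + (8) * B_t)

For GBM dX = mu X dt + sigma X dB with X_0 = x_0, apply Itô to Y = log X: dY = (mu - sigma^2/2) dt + sigma dB, so Y_t = log(x_0) + (mu - sigma^2/2) t + sigma B_t and hence X_t = x_0 * exp((mu - sigma^2/2) t + sigma B_t).
With mu = 8/5, sigma = 8, x_0 = 2, this gives:
  X_t = 2 * exp((-152/5) * t + (8) * B_t).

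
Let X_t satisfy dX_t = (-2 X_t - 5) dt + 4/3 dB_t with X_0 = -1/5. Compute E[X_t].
E[X_t] = -5/2 + 23*exp(-2*t)/10

Taking expectations and using E[dB_t] = 0, the mean m(t) = E[X_t] satisfies the ODE m'(t) = a m(t) + b with m(0) = x_0. With a = -2, b = -5, x_0 = -1/5, the solution is
  m(t) = x_0 * exp(a t) + (b/a) * (exp(a t) - 1)
       = (-1/5) * exp((-2) t) + ((-5)/(-2)) * (exp((-2) t) - 1)
       = -5/2 + 23*exp(-2*t)/10.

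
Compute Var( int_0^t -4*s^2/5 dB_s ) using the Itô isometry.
Var = 16*t^5/125

The Itô integral of a deterministic integrand f(s) has mean 0 because each increment f(s) * (B_{s+ds} - B_s) has mean 0. By the Itô isometry:
  Var( int_0^t f(s) dB_s ) = E[ (int_0^t f(s) dB_s)^2 ] = int_0^t f(s)^2 ds.
Here f(s) = -4*s^2/5, so f(s)^2 = 16*s^4/25. Integrate:
  int_0^t (16*s^4/25) ds = 16*t^5/125.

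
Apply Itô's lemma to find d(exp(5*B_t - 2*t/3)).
d(exp(5*B_t - 2*t/3)) = (71*exp(5*B_t - 2*t/3)/6) dt + (5*exp(5*B_t - 2*t/3)) dB_t

Itô's formula for f(t, x): d f(t, B_t) = (f_t + (1/2) f_xx) dt + f_x dB_t. Compute partials of f(t, x) = exp(-2*t/3 + 5*x):
  f_t(t,x)  = -2*exp(-2*t/3 + 5*x)/3
  f_x(t,x)  = 5*exp(-2*t/3 + 5*x)
  f_xx(t,x) = 25*exp(-2*t/3 + 5*x)
Assemble drift = f_t + (1/2) f_xx = 71*exp(-2*t/3 + 5*x)/6 and diffusion = f_x = 5*exp(-2*t/3 + 5*x). Substituting x = B_t:
  d(exp(5*B_t - 2*t/3)) = (71*exp(5*B_t - 2*t/3)/6) dt + (5*exp(5*B_t - 2*t/3)) dB_t.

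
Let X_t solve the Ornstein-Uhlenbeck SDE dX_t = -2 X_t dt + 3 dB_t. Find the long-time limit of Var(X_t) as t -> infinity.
lim Var(X_t) = 9/4

The OU SDE dX = -theta X dt + sigma dB admits the integrating factor exp(theta t): d(exp(theta t) X_t) = sigma exp(theta t) dB_t. Integrating from 0 to t gives X_t = x_0 * exp(-theta t) + sigma * int_0^t exp(-theta (t-s)) dB_s for any initial x_0. The Itô integral has variance (by the Itô isometry) sigma^2 * int_0^t exp(-2 theta (t - s)) ds = sigma^2 * (1 - exp(-2 theta t)) / (2 theta), independent of x_0.
With theta = 2, sigma = 3:
  Var(X_t) = (3)^2 * (1 - exp(-2*2 t)) / (2 * 2) = 9/4 - 9*exp(-4*t)/4.
As t -> infinity, exp(-2*2 t) -> 0, so the stationary variance is sigma^2 / (2 theta) = 9/4.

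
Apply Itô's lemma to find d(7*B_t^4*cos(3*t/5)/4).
d(7*B_t^4*cos(3*t/5)/4) = (21*B_t^2*(-B_t^2*sin(3*t/5) + 10*cos(3*t/5))/20) dt + (7*B_t^3*cos(3*t/5)) dB_t

Itô's formula for f(t, x): d f(t, B_t) = (f_t + (1/2) f_xx) dt + f_x dB_t. Compute partials of f(t, x) = 7*x^4*cos(3*t/5)/4:
  f_t(t,x)  = -21*x^4*sin(3*t/5)/20
  f_x(t,x)  = 7*x^3*cos(3*t/5)
  f_xx(t,x) = 21*x^2*cos(3*t/5)
Assemble drift = f_t + (1/2) f_xx = 21*x^2*(-x^2*sin(3*t/5) + 10*cos(3*t/5))/20 and diffusion = f_x = 7*x^3*cos(3*t/5). Substituting x = B_t:
  d(7*B_t^4*cos(3*t/5)/4) = (21*B_t^2*(-B_t^2*sin(3*t/5) + 10*cos(3*t/5))/20) dt + (7*B_t^3*cos(3*t/5)) dB_t.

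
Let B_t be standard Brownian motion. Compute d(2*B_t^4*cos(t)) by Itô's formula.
d(2*B_t^4*cos(t)) = (2*B_t^2*(-B_t^2*sin(t) + 6*cos(t))) dt + (8*B_t^3*cos(t)) dB_t

Itô's formula for f(t, x): d f(t, B_t) = (f_t + (1/2) f_xx) dt + f_x dB_t. Compute partials of f(t, x) = 2*x^4*cos(t):
  f_t(t,x)  = -2*x^4*sin(t)
  f_x(t,x)  = 8*x^3*cos(t)
  f_xx(t,x) = 24*x^2*cos(t)
Assemble drift = f_t + (1/2) f_xx = 2*x^2*(-x^2*sin(t) + 6*cos(t)) and diffusion = f_x = 8*x^3*cos(t). Substituting x = B_t:
  d(2*B_t^4*cos(t)) = (2*B_t^2*(-B_t^2*sin(t) + 6*cos(t))) dt + (8*B_t^3*cos(t)) dB_t.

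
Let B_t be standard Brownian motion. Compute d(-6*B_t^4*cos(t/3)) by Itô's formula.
d(-6*B_t^4*cos(t/3)) = (2*B_t^2*(B_t^2*sin(t/3) - 18*cos(t/3))) dt + (-24*B_t^3*cos(t/3)) dB_t

Itô's formula for f(t, x): d f(t, B_t) = (f_t + (1/2) f_xx) dt + f_x dB_t. Compute partials of f(t, x) = -6*x^4*cos(t/3):
  f_t(t,x)  = 2*x^4*sin(t/3)
  f_x(t,x)  = -24*x^3*cos(t/3)
  f_xx(t,x) = -72*x^2*cos(t/3)
Assemble drift = f_t + (1/2) f_xx = 2*x^2*(x^2*sin(t/3) - 18*cos(t/3)) and diffusion = f_x = -24*x^3*cos(t/3). Substituting x = B_t:
  d(-6*B_t^4*cos(t/3)) = (2*B_t^2*(B_t^2*sin(t/3) - 18*cos(t/3))) dt + (-24*B_t^3*cos(t/3)) dB_t.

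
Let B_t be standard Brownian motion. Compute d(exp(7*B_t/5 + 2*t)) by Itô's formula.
d(exp(7*B_t/5 + 2*t)) = (149*exp(7*B_t/5 + 2*t)/50) dt + (7*exp(7*B_t/5 + 2*t)/5) dB_t

Itô's formula for f(t, x): d f(t, B_t) = (f_t + (1/2) f_xx) dt + f_x dB_t. Compute partials of f(t, x) = exp(2*t + 7*x/5):
  f_t(t,x)  = 2*exp(2*t + 7*x/5)
  f_x(t,x)  = 7*exp(2*t + 7*x/5)/5
  f_xx(t,x) = 49*exp(2*t + 7*x/5)/25
Assemble drift = f_t + (1/2) f_xx = 149*exp(2*t + 7*x/5)/50 and diffusion = f_x = 7*exp(2*t + 7*x/5)/5. Substituting x = B_t:
  d(exp(7*B_t/5 + 2*t)) = (149*exp(7*B_t/5 + 2*t)/50) dt + (7*exp(7*B_t/5 + 2*t)/5) dB_t.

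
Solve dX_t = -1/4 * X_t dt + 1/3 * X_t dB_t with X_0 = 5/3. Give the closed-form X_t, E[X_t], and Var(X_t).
X_t = 5/3 * exp((-11/36) t + (1/3) B_t); E[X_t] = 5*exp(-t/4)/3; Var(X_t) = (25*exp(t/9) - 25)*exp(-t/2)/9

For GBM dX = mu X dt + sigma X dB with X_0 = x_0, apply Itô to Y = log X: dY = (mu - sigma^2/2) dt + sigma dB, so Y_t = log(x_0) + (mu - sigma^2/2) t + sigma B_t and hence X_t = x_0 * exp((mu - sigma^2/2) t + sigma B_t).
With mu = -1/4, sigma = 1/3, x_0 = 5/3, this gives:
  X_t = 5/3 * exp((-11/36) * t + (1/3) * B_t).
Since sigma*B_t ~ Normal(0, sigma^2 t), E[exp(sigma*B_t)] = exp(sigma^2 t / 2); so E[X_t] = x_0 * exp((mu - sigma^2/2) t) * exp(sigma^2 t / 2) = x_0 * exp(mu t) = 5*exp(-t/4)/3.
Var(X_t) = E[X_t^2] - (E[X_t])^2 = x_0^2 * exp(2 mu t) * (exp(sigma^2 t) - 1) = (25*exp(t/9) - 25)*exp(-t/2)/9.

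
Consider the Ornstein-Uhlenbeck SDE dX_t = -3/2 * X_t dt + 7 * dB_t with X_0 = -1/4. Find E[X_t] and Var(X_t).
E[X_t] = -exp(-3*t/2)/4; Var(X_t) = 49/3 - 49*exp(-3*t)/3

The OU SDE dX = -theta X dt + sigma dB admits the integrating factor exp(theta t): d(exp(theta t) X_t) = sigma exp(theta t) dB_t. Integrating from 0 to t:
  X_t = x_0 * exp(-theta t) + sigma * int_0^t exp(-theta (t-s)) dB_s.
The Itô integral has mean 0 and (by the Itô isometry) variance sigma^2 * int_0^t exp(-2 theta (t - s)) ds = sigma^2 * (1 - exp(-2 theta t)) / (2 theta).
With theta = 3/2, sigma = 7, x_0 = -1/4:
  E[X_t] = -1/4 * exp(-3/2 t) = -exp(-3*t/2)/4
  Var(X_t) = (7)^2 * (1 - exp(-2*3/2 t)) / (2 * 3/2) = 49/3 - 49*exp(-3*t)/3.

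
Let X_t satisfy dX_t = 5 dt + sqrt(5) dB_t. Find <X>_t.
<X>_t = 5*t

For an Itô process dX_t = a(t) dt + b(t) dB_t, the quadratic variation is <X>_t = int_0^t b(s)^2 ds (the drift term does not contribute). Here b(s) = sqrt(5), so
  b(s)^2 = 5.
Integrating from 0 to t:
  <X>_t = int_0^t (5) ds = 5*t.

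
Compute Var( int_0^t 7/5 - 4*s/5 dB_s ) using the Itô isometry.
Var = t*(16*t^2 - 84*t + 147)/75

The Itô integral of a deterministic integrand f(s) has mean 0 because each increment f(s) * (B_{s+ds} - B_s) has mean 0. By the Itô isometry:
  Var( int_0^t f(s) dB_s ) = E[ (int_0^t f(s) dB_s)^2 ] = int_0^t f(s)^2 ds.
Here f(s) = 7/5 - 4*s/5, so f(s)^2 = (4*s - 7)^2/25. Integrate:
  int_0^t ((4*s - 7)^2/25) ds = t*(16*t^2 - 84*t + 147)/75.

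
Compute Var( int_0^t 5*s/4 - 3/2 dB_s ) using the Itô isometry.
Var = t*(25*t^2 - 90*t + 108)/48

The Itô integral of a deterministic integrand f(s) has mean 0 because each increment f(s) * (B_{s+ds} - B_s) has mean 0. By the Itô isometry:
  Var( int_0^t f(s) dB_s ) = E[ (int_0^t f(s) dB_s)^2 ] = int_0^t f(s)^2 ds.
Here f(s) = 5*s/4 - 3/2, so f(s)^2 = (5*s - 6)^2/16. Integrate:
  int_0^t ((5*s - 6)^2/16) ds = t*(25*t^2 - 90*t + 108)/48.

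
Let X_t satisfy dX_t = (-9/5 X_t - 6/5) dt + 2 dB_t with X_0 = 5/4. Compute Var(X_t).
Var(X_t) = 10/9 - 10*exp(-18*t/5)/9

The variance V(t) = Var(X_t) satisfies V'(t) = 2 a V(t) + c^2 with V(0) = 0 (drift coefficient is linear in X, diffusion is constant). With a = -9/5, c = 2, the solution is
  V(t) = (c^2 / (2 a)) * (exp(2 a t) - 1)
       = (2^2 / (2*(-9/5))) * (exp((-18/5) t) - 1)
       = 10/9 - 10*exp(-18*t/5)/9.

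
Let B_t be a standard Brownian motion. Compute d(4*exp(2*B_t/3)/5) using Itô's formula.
d(4*exp(2*B_t/3)/5) = (8*exp(2*B_t/3)/45) dt + (8*exp(2*B_t/3)/15) dB_t

Itô's formula for f(B_t) gives d f(B_t) = f'(B_t) dB_t + (1/2) f''(B_t) dt. Compute derivatives of f(x) = 4*exp(2*x/3)/5:
  f'(x)  = 8*exp(2*x/3)/15
  f''(x) = 16*exp(2*x/3)/45
Substitute x = B_t and multiply the f'' term by 1/2:
  drift     = (1/2) * (16*exp(2*x/3)/45) evaluated at B_t = 8*exp(2*B_t/3)/45
  diffusion = (8*exp(2*x/3)/15) evaluated at B_t = 8*exp(2*B_t/3)/15
Therefore d(4*exp(2*B_t/3)/5) = (8*exp(2*B_t/3)/45) dt + (8*exp(2*B_t/3)/15) dB_t.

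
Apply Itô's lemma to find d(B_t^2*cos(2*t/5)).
d(B_t^2*cos(2*t/5)) = (-2*B_t^2*sin(2*t/5)/5 + cos(2*t/5)) dt + (2*B_t*cos(2*t/5)) dB_t

Itô's formula for f(t, x): d f(t, B_t) = (f_t + (1/2) f_xx) dt + f_x dB_t. Compute partials of f(t, x) = x^2*cos(2*t/5):
  f_t(t,x)  = -2*x^2*sin(2*t/5)/5
  f_x(t,x)  = 2*x*cos(2*t/5)
  f_xx(t,x) = 2*cos(2*t/5)
Assemble drift = f_t + (1/2) f_xx = -2*x^2*sin(2*t/5)/5 + cos(2*t/5) and diffusion = f_x = 2*x*cos(2*t/5). Substituting x = B_t:
  d(B_t^2*cos(2*t/5)) = (-2*B_t^2*sin(2*t/5)/5 + cos(2*t/5)) dt + (2*B_t*cos(2*t/5)) dB_t.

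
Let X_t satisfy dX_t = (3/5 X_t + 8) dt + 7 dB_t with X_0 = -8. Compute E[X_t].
E[X_t] = 16*exp(3*t/5)/3 - 40/3

Taking expectations and using E[dB_t] = 0, the mean m(t) = E[X_t] satisfies the ODE m'(t) = a m(t) + b with m(0) = x_0. With a = 3/5, b = 8, x_0 = -8, the solution is
  m(t) = x_0 * exp(a t) + (b/a) * (exp(a t) - 1)
       = (-8) * exp((3/5) t) + (8/(3/5)) * (exp((3/5) t) - 1)
       = 16*exp(3*t/5)/3 - 40/3.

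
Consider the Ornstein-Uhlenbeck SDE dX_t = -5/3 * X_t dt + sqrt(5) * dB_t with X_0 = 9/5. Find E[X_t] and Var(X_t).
E[X_t] = 9*exp(-5*t/3)/5; Var(X_t) = 3/2 - 3*exp(-10*t/3)/2

The OU SDE dX = -theta X dt + sigma dB admits the integrating factor exp(theta t): d(exp(theta t) X_t) = sigma exp(theta t) dB_t. Integrating from 0 to t:
  X_t = x_0 * exp(-theta t) + sigma * int_0^t exp(-theta (t-s)) dB_s.
The Itô integral has mean 0 and (by the Itô isometry) variance sigma^2 * int_0^t exp(-2 theta (t - s)) ds = sigma^2 * (1 - exp(-2 theta t)) / (2 theta).
With theta = 5/3, sigma = sqrt(5), x_0 = 9/5:
  E[X_t] = 9/5 * exp(-5/3 t) = 9*exp(-5*t/3)/5
  Var(X_t) = (sqrt(5))^2 * (1 - exp(-2*5/3 t)) / (2 * 5/3) = 3/2 - 3*exp(-10*t/3)/2.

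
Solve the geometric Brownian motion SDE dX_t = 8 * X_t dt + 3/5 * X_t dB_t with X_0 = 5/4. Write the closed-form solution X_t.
X_t = 5/4 * exp((391/50) * t + (3/5) * B_t)

For GBM dX = mu X dt + sigma X dB with X_0 = x_0, apply Itô to Y = log X: dY = (mu - sigma^2/2) dt + sigma dB, so Y_t = log(x_0) + (mu - sigma^2/2) t + sigma B_t and hence X_t = x_0 * exp((mu - sigma^2/2) t + sigma B_t).
With mu = 8, sigma = 3/5, x_0 = 5/4, this gives:
  X_t = 5/4 * exp((391/50) * t + (3/5) * B_t).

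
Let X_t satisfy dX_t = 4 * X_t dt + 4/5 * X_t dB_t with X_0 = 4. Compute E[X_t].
E[X_t] = 4*exp(4*t)

For GBM dX = mu X dt + sigma X dB with X_0 = x_0, apply Itô to Y = log X: dY = (mu - sigma^2/2) dt + sigma dB, so Y_t = log(x_0) + (mu - sigma^2/2) t + sigma B_t and hence X_t = x_0 * exp((mu - sigma^2/2) t + sigma B_t).
With mu = 4, sigma = 4/5, x_0 = 4, this gives:
  X_t = 4 * exp((92/25) * t + (4/5) * B_t).
Since sigma*B_t ~ Normal(0, sigma^2 t), E[exp(sigma*B_t)] = exp(sigma^2 t / 2); so E[X_t] = x_0 * exp((mu - sigma^2/2) t) * exp(sigma^2 t / 2) = x_0 * exp(mu t) = 4*exp(4*t).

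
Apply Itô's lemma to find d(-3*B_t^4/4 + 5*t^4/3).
d(-3*B_t^4/4 + 5*t^4/3) = (-9*B_t^2/2 + 20*t^3/3) dt + (-3*B_t^3) dB_t

Itô's formula for f(t, x): d f(t, B_t) = (f_t + (1/2) f_xx) dt + f_x dB_t. Compute partials of f(t, x) = 5*t^4/3 - 3*x^4/4:
  f_t(t,x)  = 20*t^3/3
  f_x(t,x)  = -3*x^3
  f_xx(t,x) = -9*x^2
Assemble drift = f_t + (1/2) f_xx = 20*t^3/3 - 9*x^2/2 and diffusion = f_x = -3*x^3. Substituting x = B_t:
  d(-3*B_t^4/4 + 5*t^4/3) = (-9*B_t^2/2 + 20*t^3/3) dt + (-3*B_t^3) dB_t.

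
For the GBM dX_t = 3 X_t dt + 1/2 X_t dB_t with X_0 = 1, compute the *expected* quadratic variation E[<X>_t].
E[<X>_t] = exp(25*t/4)/25 - 1/25

<X>_t = int_0^t ((1/2) * X_s)^2 ds. Taking expectation inside the integral: E[<X>_t] = (1/2)^2 * int_0^t E[X_s^2] ds. For GBM, E[X_s^2] = x_0^2 * exp((2 mu + sigma^2) s). Integrating:
  E[<X>_t] = (1/2)^2 * 1^2 * (exp((2*3 + (1/2)^2) t) - 1) / (2*3 + (1/2)^2)
           = (1/2)^2 * 1^2 * (exp((25/4) t) - 1) / (25/4) = exp(25*t/4)/25 - 1/25.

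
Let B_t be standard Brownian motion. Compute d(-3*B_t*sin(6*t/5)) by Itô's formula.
d(-3*B_t*sin(6*t/5)) = (-18*B_t*cos(6*t/5)/5) dt + (-3*sin(6*t/5)) dB_t

Itô's formula for f(t, x): d f(t, B_t) = (f_t + (1/2) f_xx) dt + f_x dB_t. Compute partials of f(t, x) = -3*x*sin(6*t/5):
  f_t(t,x)  = -18*x*cos(6*t/5)/5
  f_x(t,x)  = -3*sin(6*t/5)
  f_xx(t,x) = 0
Assemble drift = f_t + (1/2) f_xx = -18*x*cos(6*t/5)/5 and diffusion = f_x = -3*sin(6*t/5). Substituting x = B_t:
  d(-3*B_t*sin(6*t/5)) = (-18*B_t*cos(6*t/5)/5) dt + (-3*sin(6*t/5)) dB_t.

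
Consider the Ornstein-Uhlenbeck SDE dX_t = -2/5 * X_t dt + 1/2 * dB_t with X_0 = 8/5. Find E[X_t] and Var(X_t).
E[X_t] = 8*exp(-2*t/5)/5; Var(X_t) = 5/16 - 5*exp(-4*t/5)/16

The OU SDE dX = -theta X dt + sigma dB admits the integrating factor exp(theta t): d(exp(theta t) X_t) = sigma exp(theta t) dB_t. Integrating from 0 to t:
  X_t = x_0 * exp(-theta t) + sigma * int_0^t exp(-theta (t-s)) dB_s.
The Itô integral has mean 0 and (by the Itô isometry) variance sigma^2 * int_0^t exp(-2 theta (t - s)) ds = sigma^2 * (1 - exp(-2 theta t)) / (2 theta).
With theta = 2/5, sigma = 1/2, x_0 = 8/5:
  E[X_t] = 8/5 * exp(-2/5 t) = 8*exp(-2*t/5)/5
  Var(X_t) = (1/2)^2 * (1 - exp(-2*2/5 t)) / (2 * 2/5) = 5/16 - 5*exp(-4*t/5)/16.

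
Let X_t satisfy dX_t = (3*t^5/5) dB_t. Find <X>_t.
<X>_t = 9*t^11/275

For an Itô process dX_t = a(t) dt + b(t) dB_t, the quadratic variation is <X>_t = int_0^t b(s)^2 ds (the drift term does not contribute). Here b(s) = 3*s^5/5, so
  b(s)^2 = 9*s^10/25.
Integrating from 0 to t:
  <X>_t = int_0^t (9*s^10/25) ds = 9*t^11/275.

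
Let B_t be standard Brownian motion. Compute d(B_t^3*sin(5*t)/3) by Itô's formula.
d(B_t^3*sin(5*t)/3) = (B_t*(5*B_t^2*cos(5*t)/3 + sin(5*t))) dt + (B_t^2*sin(5*t)) dB_t

Itô's formula for f(t, x): d f(t, B_t) = (f_t + (1/2) f_xx) dt + f_x dB_t. Compute partials of f(t, x) = x^3*sin(5*t)/3:
  f_t(t,x)  = 5*x^3*cos(5*t)/3
  f_x(t,x)  = x^2*sin(5*t)
  f_xx(t,x) = 2*x*sin(5*t)
Assemble drift = f_t + (1/2) f_xx = x*(5*x^2*cos(5*t)/3 + sin(5*t)) and diffusion = f_x = x^2*sin(5*t). Substituting x = B_t:
  d(B_t^3*sin(5*t)/3) = (B_t*(5*B_t^2*cos(5*t)/3 + sin(5*t))) dt + (B_t^2*sin(5*t)) dB_t.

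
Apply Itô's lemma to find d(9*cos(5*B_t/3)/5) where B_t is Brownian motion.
d(9*cos(5*B_t/3)/5) = (-5*cos(5*B_t/3)/2) dt + (-3*sin(5*B_t/3)) dB_t

Itô's formula for f(B_t) gives d f(B_t) = f'(B_t) dB_t + (1/2) f''(B_t) dt. Compute derivatives of f(x) = 9*cos(5*x/3)/5:
  f'(x)  = -3*sin(5*x/3)
  f''(x) = -5*cos(5*x/3)
Substitute x = B_t and multiply the f'' term by 1/2:
  drift     = (1/2) * (-5*cos(5*x/3)) evaluated at B_t = -5*cos(5*B_t/3)/2
  diffusion = (-3*sin(5*x/3)) evaluated at B_t = -3*sin(5*B_t/3)
Therefore d(9*cos(5*B_t/3)/5) = (-5*cos(5*B_t/3)/2) dt + (-3*sin(5*B_t/3)) dB_t.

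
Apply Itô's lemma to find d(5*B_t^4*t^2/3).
d(5*B_t^4*t^2/3) = (10*B_t^2*t*(B_t^2 + 3*t)/3) dt + (20*B_t^3*t^2/3) dB_t

Itô's formula for f(t, x): d f(t, B_t) = (f_t + (1/2) f_xx) dt + f_x dB_t. Compute partials of f(t, x) = 5*t^2*x^4/3:
  f_t(t,x)  = 10*t*x^4/3
  f_x(t,x)  = 20*t^2*x^3/3
  f_xx(t,x) = 20*t^2*x^2
Assemble drift = f_t + (1/2) f_xx = 10*t*x^2*(3*t + x^2)/3 and diffusion = f_x = 20*t^2*x^3/3. Substituting x = B_t:
  d(5*B_t^4*t^2/3) = (10*B_t^2*t*(B_t^2 + 3*t)/3) dt + (20*B_t^3*t^2/3) dB_t.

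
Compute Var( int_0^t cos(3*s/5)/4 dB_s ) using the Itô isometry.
Var = t/32 + 5*sin(6*t/5)/192

The Itô integral of a deterministic integrand f(s) has mean 0 because each increment f(s) * (B_{s+ds} - B_s) has mean 0. By the Itô isometry:
  Var( int_0^t f(s) dB_s ) = E[ (int_0^t f(s) dB_s)^2 ] = int_0^t f(s)^2 ds.
Here f(s) = cos(3*s/5)/4, so f(s)^2 = cos(3*s/5)^2/16. Integrate:
  int_0^t (cos(3*s/5)^2/16) ds = t/32 + 5*sin(6*t/5)/192.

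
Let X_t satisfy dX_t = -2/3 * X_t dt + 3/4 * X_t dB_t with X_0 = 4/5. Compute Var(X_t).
Var(X_t) = (16*exp(9*t/16) - 16)*exp(-4*t/3)/25

For GBM dX = mu X dt + sigma X dB with X_0 = x_0, apply Itô to Y = log X: dY = (mu - sigma^2/2) dt + sigma dB, so Y_t = log(x_0) + (mu - sigma^2/2) t + sigma B_t and hence X_t = x_0 * exp((mu - sigma^2/2) t + sigma B_t).
With mu = -2/3, sigma = 3/4, x_0 = 4/5, this gives:
  X_t = 4/5 * exp((-91/96) * t + (3/4) * B_t).
Since sigma*B_t ~ Normal(0, sigma^2 t), E[exp(sigma*B_t)] = exp(sigma^2 t / 2); so E[X_t] = x_0 * exp((mu - sigma^2/2) t) * exp(sigma^2 t / 2) = x_0 * exp(mu t) = 4*exp(-2*t/3)/5.
Var(X_t) = E[X_t^2] - (E[X_t])^2 = x_0^2 * exp(2 mu t) * (exp(sigma^2 t) - 1) = (16*exp(9*t/16) - 16)*exp(-4*t/3)/25.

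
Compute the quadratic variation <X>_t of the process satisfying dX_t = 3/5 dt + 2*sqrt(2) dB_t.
<X>_t = 8*t

For an Itô process dX_t = a(t) dt + b(t) dB_t, the quadratic variation is <X>_t = int_0^t b(s)^2 ds (the drift term does not contribute). Here b(s) = 2*sqrt(2), so
  b(s)^2 = 8.
Integrating from 0 to t:
  <X>_t = int_0^t (8) ds = 8*t.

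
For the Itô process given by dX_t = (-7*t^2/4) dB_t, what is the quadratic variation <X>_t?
<X>_t = 49*t^5/80

For an Itô process dX_t = a(t) dt + b(t) dB_t, the quadratic variation is <X>_t = int_0^t b(s)^2 ds (the drift term does not contribute). Here b(s) = -7*s^2/4, so
  b(s)^2 = 49*s^4/16.
Integrating from 0 to t:
  <X>_t = int_0^t (49*s^4/16) ds = 49*t^5/80.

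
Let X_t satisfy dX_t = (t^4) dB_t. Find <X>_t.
<X>_t = t^9/9

For an Itô process dX_t = a(t) dt + b(t) dB_t, the quadratic variation is <X>_t = int_0^t b(s)^2 ds (the drift term does not contribute). Here b(s) = s^4, so
  b(s)^2 = s^8.
Integrating from 0 to t:
  <X>_t = int_0^t (s^8) ds = t^9/9.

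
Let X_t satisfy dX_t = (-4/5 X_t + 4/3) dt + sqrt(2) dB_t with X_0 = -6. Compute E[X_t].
E[X_t] = 5/3 - 23*exp(-4*t/5)/3

Taking expectations and using E[dB_t] = 0, the mean m(t) = E[X_t] satisfies the ODE m'(t) = a m(t) + b with m(0) = x_0. With a = -4/5, b = 4/3, x_0 = -6, the solution is
  m(t) = x_0 * exp(a t) + (b/a) * (exp(a t) - 1)
       = (-6) * exp((-4/5) t) + ((4/3)/(-4/5)) * (exp((-4/5) t) - 1)
       = 5/3 - 23*exp(-4*t/5)/3.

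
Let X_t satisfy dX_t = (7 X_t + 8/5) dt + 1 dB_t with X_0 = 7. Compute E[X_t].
E[X_t] = 253*exp(7*t)/35 - 8/35

Taking expectations and using E[dB_t] = 0, the mean m(t) = E[X_t] satisfies the ODE m'(t) = a m(t) + b with m(0) = x_0. With a = 7, b = 8/5, x_0 = 7, the solution is
  m(t) = x_0 * exp(a t) + (b/a) * (exp(a t) - 1)
       = 7 * exp(7 t) + ((8/5)/7) * (exp(7 t) - 1)
       = 253*exp(7*t)/35 - 8/35.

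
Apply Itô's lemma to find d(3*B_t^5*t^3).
d(3*B_t^5*t^3) = (B_t^3*t^2*(9*B_t^2 + 30*t)) dt + (15*B_t^4*t^3) dB_t

Itô's formula for f(t, x): d f(t, B_t) = (f_t + (1/2) f_xx) dt + f_x dB_t. Compute partials of f(t, x) = 3*t^3*x^5:
  f_t(t,x)  = 9*t^2*x^5
  f_x(t,x)  = 15*t^3*x^4
  f_xx(t,x) = 60*t^3*x^3
Assemble drift = f_t + (1/2) f_xx = t^2*x^3*(30*t + 9*x^2) and diffusion = f_x = 15*t^3*x^4. Substituting x = B_t:
  d(3*B_t^5*t^3) = (B_t^3*t^2*(9*B_t^2 + 30*t)) dt + (15*B_t^4*t^3) dB_t.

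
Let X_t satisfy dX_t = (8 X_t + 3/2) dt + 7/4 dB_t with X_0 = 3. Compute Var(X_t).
Var(X_t) = 49*exp(16*t)/256 - 49/256

The variance V(t) = Var(X_t) satisfies V'(t) = 2 a V(t) + c^2 with V(0) = 0 (drift coefficient is linear in X, diffusion is constant). With a = 8, c = 7/4, the solution is
  V(t) = (c^2 / (2 a)) * (exp(2 a t) - 1)
       = ((7/4)^2 / (2*8)) * (exp(16 t) - 1)
       = 49*exp(16*t)/256 - 49/256.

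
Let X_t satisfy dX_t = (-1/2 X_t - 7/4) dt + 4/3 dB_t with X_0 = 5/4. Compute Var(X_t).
Var(X_t) = 16/9 - 16*exp(-t)/9

The variance V(t) = Var(X_t) satisfies V'(t) = 2 a V(t) + c^2 with V(0) = 0 (drift coefficient is linear in X, diffusion is constant). With a = -1/2, c = 4/3, the solution is
  V(t) = (c^2 / (2 a)) * (exp(2 a t) - 1)
       = ((4/3)^2 / (2*(-1/2))) * (exp((-1) t) - 1)
       = 16/9 - 16*exp(-t)/9.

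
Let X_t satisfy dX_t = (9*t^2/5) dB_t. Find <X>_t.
<X>_t = 81*t^5/125

For an Itô process dX_t = a(t) dt + b(t) dB_t, the quadratic variation is <X>_t = int_0^t b(s)^2 ds (the drift term does not contribute). Here b(s) = 9*s^2/5, so
  b(s)^2 = 81*s^4/25.
Integrating from 0 to t:
  <X>_t = int_0^t (81*s^4/25) ds = 81*t^5/125.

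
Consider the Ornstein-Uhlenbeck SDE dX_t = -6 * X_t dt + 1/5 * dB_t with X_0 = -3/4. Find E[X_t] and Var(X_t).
E[X_t] = -3*exp(-6*t)/4; Var(X_t) = 1/300 - exp(-12*t)/300

The OU SDE dX = -theta X dt + sigma dB admits the integrating factor exp(theta t): d(exp(theta t) X_t) = sigma exp(theta t) dB_t. Integrating from 0 to t:
  X_t = x_0 * exp(-theta t) + sigma * int_0^t exp(-theta (t-s)) dB_s.
The Itô integral has mean 0 and (by the Itô isometry) variance sigma^2 * int_0^t exp(-2 theta (t - s)) ds = sigma^2 * (1 - exp(-2 theta t)) / (2 theta).
With theta = 6, sigma = 1/5, x_0 = -3/4:
  E[X_t] = -3/4 * exp(-6 t) = -3*exp(-6*t)/4
  Var(X_t) = (1/5)^2 * (1 - exp(-2*6 t)) / (2 * 6) = 1/300 - exp(-12*t)/300.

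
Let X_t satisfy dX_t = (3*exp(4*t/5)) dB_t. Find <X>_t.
<X>_t = 45*exp(8*t/5)/8 - 45/8

For an Itô process dX_t = a(t) dt + b(t) dB_t, the quadratic variation is <X>_t = int_0^t b(s)^2 ds (the drift term does not contribute). Here b(s) = 3*exp(4*s/5), so
  b(s)^2 = 9*exp(8*s/5).
Integrating from 0 to t:
  <X>_t = int_0^t (9*exp(8*s/5)) ds = 45*exp(8*t/5)/8 - 45/8.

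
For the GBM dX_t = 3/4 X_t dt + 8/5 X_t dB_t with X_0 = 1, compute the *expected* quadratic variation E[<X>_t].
E[<X>_t] = 128*exp(203*t/50)/203 - 128/203

<X>_t = int_0^t ((8/5) * X_s)^2 ds. Taking expectation inside the integral: E[<X>_t] = (8/5)^2 * int_0^t E[X_s^2] ds. For GBM, E[X_s^2] = x_0^2 * exp((2 mu + sigma^2) s). Integrating:
  E[<X>_t] = (8/5)^2 * 1^2 * (exp((2*(3/4) + (8/5)^2) t) - 1) / (2*(3/4) + (8/5)^2)
           = (8/5)^2 * 1^2 * (exp((203/50) t) - 1) / (203/50) = 128*exp(203*t/50)/203 - 128/203.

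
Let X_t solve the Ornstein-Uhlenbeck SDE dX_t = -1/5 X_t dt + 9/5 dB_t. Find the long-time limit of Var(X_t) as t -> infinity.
lim Var(X_t) = 81/10

The OU SDE dX = -theta X dt + sigma dB admits the integrating factor exp(theta t): d(exp(theta t) X_t) = sigma exp(theta t) dB_t. Integrating from 0 to t gives X_t = x_0 * exp(-theta t) + sigma * int_0^t exp(-theta (t-s)) dB_s for any initial x_0. The Itô integral has variance (by the Itô isometry) sigma^2 * int_0^t exp(-2 theta (t - s)) ds = sigma^2 * (1 - exp(-2 theta t)) / (2 theta), independent of x_0.
With theta = 1/5, sigma = 9/5:
  Var(X_t) = (9/5)^2 * (1 - exp(-2*1/5 t)) / (2 * 1/5) = 81/10 - 81*exp(-2*t/5)/10.
As t -> infinity, exp(-2*1/5 t) -> 0, so the stationary variance is sigma^2 / (2 theta) = 81/10.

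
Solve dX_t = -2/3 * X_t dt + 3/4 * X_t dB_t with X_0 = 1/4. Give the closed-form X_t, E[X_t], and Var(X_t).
X_t = 1/4 * exp((-91/96) t + (3/4) B_t); E[X_t] = exp(-2*t/3)/4; Var(X_t) = (exp(9*t/16) - 1)*exp(-4*t/3)/16

For GBM dX = mu X dt + sigma X dB with X_0 = x_0, apply Itô to Y = log X: dY = (mu - sigma^2/2) dt + sigma dB, so Y_t = log(x_0) + (mu - sigma^2/2) t + sigma B_t and hence X_t = x_0 * exp((mu - sigma^2/2) t + sigma B_t).
With mu = -2/3, sigma = 3/4, x_0 = 1/4, this gives:
  X_t = 1/4 * exp((-91/96) * t + (3/4) * B_t).
Since sigma*B_t ~ Normal(0, sigma^2 t), E[exp(sigma*B_t)] = exp(sigma^2 t / 2); so E[X_t] = x_0 * exp((mu - sigma^2/2) t) * exp(sigma^2 t / 2) = x_0 * exp(mu t) = exp(-2*t/3)/4.
Var(X_t) = E[X_t^2] - (E[X_t])^2 = x_0^2 * exp(2 mu t) * (exp(sigma^2 t) - 1) = (exp(9*t/16) - 1)*exp(-4*t/3)/16.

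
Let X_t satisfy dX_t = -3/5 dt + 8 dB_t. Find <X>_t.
<X>_t = 64*t

For an Itô process dX_t = a(t) dt + b(t) dB_t, the quadratic variation is <X>_t = int_0^t b(s)^2 ds (the drift term does not contribute). Here b(s) = 8, so
  b(s)^2 = 64.
Integrating from 0 to t:
  <X>_t = int_0^t (64) ds = 64*t.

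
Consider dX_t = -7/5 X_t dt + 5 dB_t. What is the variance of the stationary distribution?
lim Var(X_t) = 125/14

The OU SDE dX = -theta X dt + sigma dB admits the integrating factor exp(theta t): d(exp(theta t) X_t) = sigma exp(theta t) dB_t. Integrating from 0 to t gives X_t = x_0 * exp(-theta t) + sigma * int_0^t exp(-theta (t-s)) dB_s for any initial x_0. The Itô integral has variance (by the Itô isometry) sigma^2 * int_0^t exp(-2 theta (t - s)) ds = sigma^2 * (1 - exp(-2 theta t)) / (2 theta), independent of x_0.
With theta = 7/5, sigma = 5:
  Var(X_t) = (5)^2 * (1 - exp(-2*7/5 t)) / (2 * 7/5) = 125/14 - 125*exp(-14*t/5)/14.
As t -> infinity, exp(-2*7/5 t) -> 0, so the stationary variance is sigma^2 / (2 theta) = 125/14.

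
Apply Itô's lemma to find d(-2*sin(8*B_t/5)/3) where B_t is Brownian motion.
d(-2*sin(8*B_t/5)/3) = (64*sin(8*B_t/5)/75) dt + (-16*cos(8*B_t/5)/15) dB_t

Itô's formula for f(B_t) gives d f(B_t) = f'(B_t) dB_t + (1/2) f''(B_t) dt. Compute derivatives of f(x) = -2*sin(8*x/5)/3:
  f'(x)  = -16*cos(8*x/5)/15
  f''(x) = 128*sin(8*x/5)/75
Substitute x = B_t and multiply the f'' term by 1/2:
  drift     = (1/2) * (128*sin(8*x/5)/75) evaluated at B_t = 64*sin(8*B_t/5)/75
  diffusion = (-16*cos(8*x/5)/15) evaluated at B_t = -16*cos(8*B_t/5)/15
Therefore d(-2*sin(8*B_t/5)/3) = (64*sin(8*B_t/5)/75) dt + (-16*cos(8*B_t/5)/15) dB_t.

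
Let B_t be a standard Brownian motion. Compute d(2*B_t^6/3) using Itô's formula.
d(2*B_t^6/3) = (10*B_t^4) dt + (4*B_t^5) dB_t

Itô's formula for f(B_t) gives d f(B_t) = f'(B_t) dB_t + (1/2) f''(B_t) dt. Compute derivatives of f(x) = 2*x^6/3:
  f'(x)  = 4*x^5
  f''(x) = 20*x^4
Substitute x = B_t and multiply the f'' term by 1/2:
  drift     = (1/2) * (20*x^4) evaluated at B_t = 10*B_t^4
  diffusion = (4*x^5) evaluated at B_t = 4*B_t^5
Therefore d(2*B_t^6/3) = (10*B_t^4) dt + (4*B_t^5) dB_t.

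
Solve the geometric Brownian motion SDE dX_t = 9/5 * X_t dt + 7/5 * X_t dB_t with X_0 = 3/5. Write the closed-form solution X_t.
X_t = 3/5 * exp((41/50) * t + (7/5) * B_t)

For GBM dX = mu X dt + sigma X dB with X_0 = x_0, apply Itô to Y = log X: dY = (mu - sigma^2/2) dt + sigma dB, so Y_t = log(x_0) + (mu - sigma^2/2) t + sigma B_t and hence X_t = x_0 * exp((mu - sigma^2/2) t + sigma B_t).
With mu = 9/5, sigma = 7/5, x_0 = 3/5, this gives:
  X_t = 3/5 * exp((41/50) * t + (7/5) * B_t).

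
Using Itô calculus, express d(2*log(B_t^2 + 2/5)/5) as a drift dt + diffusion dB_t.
d(2*log(B_t^2 + 2/5)/5) = (2*(2 - 5*B_t^2)/(5*B_t^2 + 2)^2) dt + (4*B_t/(5*B_t^2 + 2)) dB_t

Itô's formula for f(B_t) gives d f(B_t) = f'(B_t) dB_t + (1/2) f''(B_t) dt. Compute derivatives of f(x) = 2*log(x^2 + 2/5)/5:
  f'(x)  = 4*x/(5*x^2 + 2)
  f''(x) = 4*(2 - 5*x^2)/(5*x^2 + 2)^2
Substitute x = B_t and multiply the f'' term by 1/2:
  drift     = (1/2) * (4*(2 - 5*x^2)/(5*x^2 + 2)^2) evaluated at B_t = 2*(2 - 5*B_t^2)/(5*B_t^2 + 2)^2
  diffusion = (4*x/(5*x^2 + 2)) evaluated at B_t = 4*B_t/(5*B_t^2 + 2)
Therefore d(2*log(B_t^2 + 2/5)/5) = (2*(2 - 5*B_t^2)/(5*B_t^2 + 2)^2) dt + (4*B_t/(5*B_t^2 + 2)) dB_t.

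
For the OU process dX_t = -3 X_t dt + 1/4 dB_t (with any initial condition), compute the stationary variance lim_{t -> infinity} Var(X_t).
lim Var(X_t) = 1/96

The OU SDE dX = -theta X dt + sigma dB admits the integrating factor exp(theta t): d(exp(theta t) X_t) = sigma exp(theta t) dB_t. Integrating from 0 to t gives X_t = x_0 * exp(-theta t) + sigma * int_0^t exp(-theta (t-s)) dB_s for any initial x_0. The Itô integral has variance (by the Itô isometry) sigma^2 * int_0^t exp(-2 theta (t - s)) ds = sigma^2 * (1 - exp(-2 theta t)) / (2 theta), independent of x_0.
With theta = 3, sigma = 1/4:
  Var(X_t) = (1/4)^2 * (1 - exp(-2*3 t)) / (2 * 3) = 1/96 - exp(-6*t)/96.
As t -> infinity, exp(-2*3 t) -> 0, so the stationary variance is sigma^2 / (2 theta) = 1/96.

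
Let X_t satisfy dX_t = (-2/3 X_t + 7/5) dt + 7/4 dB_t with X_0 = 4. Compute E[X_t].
E[X_t] = 21/10 + 19*exp(-2*t/3)/10

Taking expectations and using E[dB_t] = 0, the mean m(t) = E[X_t] satisfies the ODE m'(t) = a m(t) + b with m(0) = x_0. With a = -2/3, b = 7/5, x_0 = 4, the solution is
  m(t) = x_0 * exp(a t) + (b/a) * (exp(a t) - 1)
       = 4 * exp((-2/3) t) + ((7/5)/(-2/3)) * (exp((-2/3) t) - 1)
       = 21/10 + 19*exp(-2*t/3)/10.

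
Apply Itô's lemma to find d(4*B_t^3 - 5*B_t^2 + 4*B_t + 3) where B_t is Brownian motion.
d(4*B_t^3 - 5*B_t^2 + 4*B_t + 3) = (12*B_t - 5) dt + (12*B_t^2 - 10*B_t + 4) dB_t

Itô's formula for f(B_t) gives d f(B_t) = f'(B_t) dB_t + (1/2) f''(B_t) dt. Compute derivatives of f(x) = 4*x^3 - 5*x^2 + 4*x + 3:
  f'(x)  = 12*x^2 - 10*x + 4
  f''(x) = 24*x - 10
Substitute x = B_t and multiply the f'' term by 1/2:
  drift     = (1/2) * (24*x - 10) evaluated at B_t = 12*B_t - 5
  diffusion = (12*x^2 - 10*x + 4) evaluated at B_t = 12*B_t^2 - 10*B_t + 4
Therefore d(4*B_t^3 - 5*B_t^2 + 4*B_t + 3) = (12*B_t - 5) dt + (12*B_t^2 - 10*B_t + 4) dB_t.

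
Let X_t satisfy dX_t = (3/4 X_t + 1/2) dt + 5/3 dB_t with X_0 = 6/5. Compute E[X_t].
E[X_t] = 28*exp(3*t/4)/15 - 2/3

Taking expectations and using E[dB_t] = 0, the mean m(t) = E[X_t] satisfies the ODE m'(t) = a m(t) + b with m(0) = x_0. With a = 3/4, b = 1/2, x_0 = 6/5, the solution is
  m(t) = x_0 * exp(a t) + (b/a) * (exp(a t) - 1)
       = (6/5) * exp((3/4) t) + ((1/2)/(3/4)) * (exp((3/4) t) - 1)
       = 28*exp(3*t/4)/15 - 2/3.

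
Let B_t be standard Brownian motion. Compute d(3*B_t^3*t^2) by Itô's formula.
d(3*B_t^3*t^2) = (3*B_t*t*(2*B_t^2 + 3*t)) dt + (9*B_t^2*t^2) dB_t

Itô's formula for f(t, x): d f(t, B_t) = (f_t + (1/2) f_xx) dt + f_x dB_t. Compute partials of f(t, x) = 3*t^2*x^3:
  f_t(t,x)  = 6*t*x^3
  f_x(t,x)  = 9*t^2*x^2
  f_xx(t,x) = 18*t^2*x
Assemble drift = f_t + (1/2) f_xx = 3*t*x*(3*t + 2*x^2) and diffusion = f_x = 9*t^2*x^2. Substituting x = B_t:
  d(3*B_t^3*t^2) = (3*B_t*t*(2*B_t^2 + 3*t)) dt + (9*B_t^2*t^2) dB_t.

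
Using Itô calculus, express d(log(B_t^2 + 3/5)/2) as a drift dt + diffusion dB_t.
d(log(B_t^2 + 3/5)/2) = (5*(3 - 5*B_t^2)/(2*(5*B_t^2 + 3)^2)) dt + (5*B_t/(5*B_t^2 + 3)) dB_t

Itô's formula for f(B_t) gives d f(B_t) = f'(B_t) dB_t + (1/2) f''(B_t) dt. Compute derivatives of f(x) = log(x^2 + 3/5)/2:
  f'(x)  = 5*x/(5*x^2 + 3)
  f''(x) = 5*(3 - 5*x^2)/(5*x^2 + 3)^2
Substitute x = B_t and multiply the f'' term by 1/2:
  drift     = (1/2) * (5*(3 - 5*x^2)/(5*x^2 + 3)^2) evaluated at B_t = 5*(3 - 5*B_t^2)/(2*(5*B_t^2 + 3)^2)
  diffusion = (5*x/(5*x^2 + 3)) evaluated at B_t = 5*B_t/(5*B_t^2 + 3)
Therefore d(log(B_t^2 + 3/5)/2) = (5*(3 - 5*B_t^2)/(2*(5*B_t^2 + 3)^2)) dt + (5*B_t/(5*B_t^2 + 3)) dB_t.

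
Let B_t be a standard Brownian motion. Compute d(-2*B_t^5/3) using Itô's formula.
d(-2*B_t^5/3) = (-20*B_t^3/3) dt + (-10*B_t^4/3) dB_t

Itô's formula for f(B_t) gives d f(B_t) = f'(B_t) dB_t + (1/2) f''(B_t) dt. Compute derivatives of f(x) = -2*x^5/3:
  f'(x)  = -10*x^4/3
  f''(x) = -40*x^3/3
Substitute x = B_t and multiply the f'' term by 1/2:
  drift     = (1/2) * (-40*x^3/3) evaluated at B_t = -20*B_t^3/3
  diffusion = (-10*x^4/3) evaluated at B_t = -10*B_t^4/3
Therefore d(-2*B_t^5/3) = (-20*B_t^3/3) dt + (-10*B_t^4/3) dB_t.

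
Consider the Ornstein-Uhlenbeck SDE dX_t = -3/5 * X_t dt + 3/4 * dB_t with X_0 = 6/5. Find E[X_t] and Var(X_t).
E[X_t] = 6*exp(-3*t/5)/5; Var(X_t) = 15/32 - 15*exp(-6*t/5)/32

The OU SDE dX = -theta X dt + sigma dB admits the integrating factor exp(theta t): d(exp(theta t) X_t) = sigma exp(theta t) dB_t. Integrating from 0 to t:
  X_t = x_0 * exp(-theta t) + sigma * int_0^t exp(-theta (t-s)) dB_s.
The Itô integral has mean 0 and (by the Itô isometry) variance sigma^2 * int_0^t exp(-2 theta (t - s)) ds = sigma^2 * (1 - exp(-2 theta t)) / (2 theta).
With theta = 3/5, sigma = 3/4, x_0 = 6/5:
  E[X_t] = 6/5 * exp(-3/5 t) = 6*exp(-3*t/5)/5
  Var(X_t) = (3/4)^2 * (1 - exp(-2*3/5 t)) / (2 * 3/5) = 15/32 - 15*exp(-6*t/5)/32.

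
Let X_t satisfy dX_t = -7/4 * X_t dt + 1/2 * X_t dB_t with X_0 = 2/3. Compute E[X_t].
E[X_t] = 2*exp(-7*t/4)/3

For GBM dX = mu X dt + sigma X dB with X_0 = x_0, apply Itô to Y = log X: dY = (mu - sigma^2/2) dt + sigma dB, so Y_t = log(x_0) + (mu - sigma^2/2) t + sigma B_t and hence X_t = x_0 * exp((mu - sigma^2/2) t + sigma B_t).
With mu = -7/4, sigma = 1/2, x_0 = 2/3, this gives:
  X_t = 2/3 * exp((-15/8) * t + (1/2) * B_t).
Since sigma*B_t ~ Normal(0, sigma^2 t), E[exp(sigma*B_t)] = exp(sigma^2 t / 2); so E[X_t] = x_0 * exp((mu - sigma^2/2) t) * exp(sigma^2 t / 2) = x_0 * exp(mu t) = 2*exp(-7*t/4)/3.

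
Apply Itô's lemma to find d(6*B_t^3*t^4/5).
d(6*B_t^3*t^4/5) = (6*B_t*t^3*(4*B_t^2 + 3*t)/5) dt + (18*B_t^2*t^4/5) dB_t

Itô's formula for f(t, x): d f(t, B_t) = (f_t + (1/2) f_xx) dt + f_x dB_t. Compute partials of f(t, x) = 6*t^4*x^3/5:
  f_t(t,x)  = 24*t^3*x^3/5
  f_x(t,x)  = 18*t^4*x^2/5
  f_xx(t,x) = 36*t^4*x/5
Assemble drift = f_t + (1/2) f_xx = 6*t^3*x*(3*t + 4*x^2)/5 and diffusion = f_x = 18*t^4*x^2/5. Substituting x = B_t:
  d(6*B_t^3*t^4/5) = (6*B_t*t^3*(4*B_t^2 + 3*t)/5) dt + (18*B_t^2*t^4/5) dB_t.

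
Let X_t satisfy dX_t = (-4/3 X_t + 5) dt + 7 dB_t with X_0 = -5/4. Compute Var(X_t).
Var(X_t) = 147/8 - 147*exp(-8*t/3)/8

The variance V(t) = Var(X_t) satisfies V'(t) = 2 a V(t) + c^2 with V(0) = 0 (drift coefficient is linear in X, diffusion is constant). With a = -4/3, c = 7, the solution is
  V(t) = (c^2 / (2 a)) * (exp(2 a t) - 1)
       = (7^2 / (2*(-4/3))) * (exp((-8/3) t) - 1)
       = 147/8 - 147*exp(-8*t/3)/8.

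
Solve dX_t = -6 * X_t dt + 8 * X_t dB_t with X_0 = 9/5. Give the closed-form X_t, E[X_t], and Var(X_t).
X_t = 9/5 * exp((-38) t + (8) B_t); E[X_t] = 9*exp(-6*t)/5; Var(X_t) = (81*exp(64*t) - 81)*exp(-12*t)/25

For GBM dX = mu X dt + sigma X dB with X_0 = x_0, apply Itô to Y = log X: dY = (mu - sigma^2/2) dt + sigma dB, so Y_t = log(x_0) + (mu - sigma^2/2) t + sigma B_t and hence X_t = x_0 * exp((mu - sigma^2/2) t + sigma B_t).
With mu = -6, sigma = 8, x_0 = 9/5, this gives:
  X_t = 9/5 * exp((-38) * t + (8) * B_t).
Since sigma*B_t ~ Normal(0, sigma^2 t), E[exp(sigma*B_t)] = exp(sigma^2 t / 2); so E[X_t] = x_0 * exp((mu - sigma^2/2) t) * exp(sigma^2 t / 2) = x_0 * exp(mu t) = 9*exp(-6*t)/5.
Var(X_t) = E[X_t^2] - (E[X_t])^2 = x_0^2 * exp(2 mu t) * (exp(sigma^2 t) - 1) = (81*exp(64*t) - 81)*exp(-12*t)/25.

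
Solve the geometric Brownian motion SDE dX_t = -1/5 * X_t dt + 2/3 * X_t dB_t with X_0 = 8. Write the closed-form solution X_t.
X_t = 8 * exp((-19/45) * t + (2/3) * B_t)

For GBM dX = mu X dt + sigma X dB with X_0 = x_0, apply Itô to Y = log X: dY = (mu - sigma^2/2) dt + sigma dB, so Y_t = log(x_0) + (mu - sigma^2/2) t + sigma B_t and hence X_t = x_0 * exp((mu - sigma^2/2) t + sigma B_t).
With mu = -1/5, sigma = 2/3, x_0 = 8, this gives:
  X_t = 8 * exp((-19/45) * t + (2/3) * B_t).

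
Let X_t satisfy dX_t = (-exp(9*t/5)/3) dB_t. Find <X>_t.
<X>_t = 5*exp(18*t/5)/162 - 5/162

For an Itô process dX_t = a(t) dt + b(t) dB_t, the quadratic variation is <X>_t = int_0^t b(s)^2 ds (the drift term does not contribute). Here b(s) = -exp(9*s/5)/3, so
  b(s)^2 = exp(18*s/5)/9.
Integrating from 0 to t:
  <X>_t = int_0^t (exp(18*s/5)/9) ds = 5*exp(18*t/5)/162 - 5/162.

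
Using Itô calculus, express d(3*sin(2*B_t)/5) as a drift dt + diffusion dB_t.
d(3*sin(2*B_t)/5) = (-6*sin(2*B_t)/5) dt + (6*cos(2*B_t)/5) dB_t

Itô's formula for f(B_t) gives d f(B_t) = f'(B_t) dB_t + (1/2) f''(B_t) dt. Compute derivatives of f(x) = 3*sin(2*x)/5:
  f'(x)  = 6*cos(2*x)/5
  f''(x) = -12*sin(2*x)/5
Substitute x = B_t and multiply the f'' term by 1/2:
  drift     = (1/2) * (-12*sin(2*x)/5) evaluated at B_t = -6*sin(2*B_t)/5
  diffusion = (6*cos(2*x)/5) evaluated at B_t = 6*cos(2*B_t)/5
Therefore d(3*sin(2*B_t)/5) = (-6*sin(2*B_t)/5) dt + (6*cos(2*B_t)/5) dB_t.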